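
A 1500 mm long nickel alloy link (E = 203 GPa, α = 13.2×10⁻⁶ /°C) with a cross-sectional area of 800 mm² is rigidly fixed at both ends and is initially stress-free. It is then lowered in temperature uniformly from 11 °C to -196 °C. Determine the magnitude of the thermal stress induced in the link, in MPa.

The supports are rigid, so the total axial strain is zero. The restrained thermal strain is ε = αΔT = 13.2×10⁻⁶ × 207 = 2732.4×10⁻⁶.
σ = EαΔT = 203×10³ × 13.2×10⁻⁶ × 207 = 554.7 MPa (tensile; the link is trying to contract).

σ ≈ 555 MPa (tensile)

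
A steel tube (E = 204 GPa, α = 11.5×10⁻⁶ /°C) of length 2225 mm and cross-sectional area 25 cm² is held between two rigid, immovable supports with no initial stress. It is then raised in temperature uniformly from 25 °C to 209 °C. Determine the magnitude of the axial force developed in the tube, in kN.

Full restraint means ε = 0, so the stress is σ = EαΔT = 204×10³ × 11.5×10⁻⁶ × 184 = 431.7 MPa.
Then P = σA = 431.7 × 2500 mm² = 1079 kN, compressive.

P ≈ 1080 kN (compressive)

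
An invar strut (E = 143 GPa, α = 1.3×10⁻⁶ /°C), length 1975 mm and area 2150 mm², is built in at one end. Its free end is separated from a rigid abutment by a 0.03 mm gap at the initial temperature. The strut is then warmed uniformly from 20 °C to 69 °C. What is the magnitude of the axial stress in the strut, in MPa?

σ ≈ 6.94 MPa (compressive)

Unrestrained expansion: δ_free = αΔT L = 1.3×10⁻⁶ × 49 × 1975 = 0.1258 mm.
The gap closes (δ_free > 0.03 mm) and the wall then resists a further 0.1258 − 0.03 = 0.09581 mm of expansion.
So σ = E(δ_free − g)/L = 143×10³ × 0.09581/1975 = 6.937 MPa.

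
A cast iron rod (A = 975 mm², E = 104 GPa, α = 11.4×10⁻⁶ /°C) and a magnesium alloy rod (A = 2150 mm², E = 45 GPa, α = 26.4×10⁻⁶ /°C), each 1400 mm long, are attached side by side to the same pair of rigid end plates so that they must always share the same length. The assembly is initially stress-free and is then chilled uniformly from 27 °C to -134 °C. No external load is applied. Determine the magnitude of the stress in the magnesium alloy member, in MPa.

σ ≈ 55.6 MPa (tensile)

The magnesium alloy has the larger α, so on cooling it would change length more than the cast iron if both were free. The rigid plates force a common final length, so the magnesium alloy is put into tension and the cast iron into compression, with equal and opposite forces P (no external load).
Equating the net (thermal + elastic) strains gives |α₁ − α₂|·ΔT = P·[1/(A₁E₁) + 1/(A₂E₂)].
|α₁ − α₂|·ΔT = 15×10⁻⁶ × 161 = 0.002415.
1/(A₁E₁) + 1/(A₂E₂) = 1/(975×104×10³) + 1/(2150×45×10³) = 2.02×10⁻⁸ N⁻¹.
P = 0.002415 / 2.02×10⁻⁸ = 119600 N = 119.6 kN.
σ_{magnesium alloy} = P/A₂ = 119600/2150 = 55.61 MPa, tensile.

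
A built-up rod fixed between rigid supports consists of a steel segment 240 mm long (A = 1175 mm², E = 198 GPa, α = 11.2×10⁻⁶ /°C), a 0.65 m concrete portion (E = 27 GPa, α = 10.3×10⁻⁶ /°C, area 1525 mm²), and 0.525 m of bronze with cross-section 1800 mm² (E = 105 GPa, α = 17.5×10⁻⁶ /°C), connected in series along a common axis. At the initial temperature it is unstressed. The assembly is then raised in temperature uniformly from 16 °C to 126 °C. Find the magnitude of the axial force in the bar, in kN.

P ≈ 104 kN (compressive)

Free thermal expansion of the whole bar: Σ αᵢΔT Lᵢ = 11.2×10⁻⁶×110×240 + 10.3×10⁻⁶×110×650 + 17.5×10⁻⁶×110×525 = 2.043 mm.
The walls prevent any net length change, so an axial force P (same in every segment) develops. Compatibility: P · Σ Lᵢ/(AᵢEᵢ) = δ_free.
Σ Lᵢ/(AᵢEᵢ) = 240/(1175×198×10³) + 650/(1525×27×10³) + 525/(1800×105×10³) = 1.96×10⁻⁵ mm/N.
P = 2.043 / 1.96×10⁻⁵ = 104200 N = 104.2 kN, compressive.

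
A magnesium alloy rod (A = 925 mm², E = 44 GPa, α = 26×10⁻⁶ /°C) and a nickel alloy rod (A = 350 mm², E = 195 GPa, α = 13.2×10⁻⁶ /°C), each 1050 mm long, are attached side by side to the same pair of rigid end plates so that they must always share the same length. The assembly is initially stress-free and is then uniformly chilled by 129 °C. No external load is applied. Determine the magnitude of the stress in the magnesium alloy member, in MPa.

Equilibrium of a rigid end plate with no external load gives equal and opposite internal forces ±P in the two members. Since α_{magnesium alloy} > α_{nickel alloy}, cooling drives the magnesium alloy into tension and the nickel alloy into compression.
Setting the final lengths equal and cancelling L: (α₁ − α₂)ΔT = P/(A₁E₁) + P/(A₂E₂).
|α₁ − α₂|·ΔT = 12.8×10⁻⁶ × 129 = 0.001651.
1/(A₁E₁) + 1/(A₂E₂) = 1/(925×44×10³) + 1/(350×195×10³) = 3.922×10⁻⁸ N⁻¹.
P = 0.001651 / 3.922×10⁻⁸ = 42100 N = 42.1 kN.
σ_{magnesium alloy} = P/A₁ = 42100/925 = 45.51 MPa, tensile.

σ ≈ 45.5 MPa (tensile)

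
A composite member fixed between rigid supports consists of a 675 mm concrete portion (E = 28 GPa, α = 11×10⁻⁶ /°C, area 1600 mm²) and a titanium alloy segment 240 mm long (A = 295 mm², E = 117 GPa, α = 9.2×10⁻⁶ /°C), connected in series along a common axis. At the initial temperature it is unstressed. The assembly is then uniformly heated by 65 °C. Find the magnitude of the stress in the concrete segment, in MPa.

If the supports were absent, the total length change would be Σ αᵢΔT Lᵢ = 11×10⁻⁶×65×675 + 9.2×10⁻⁶×65×240 = 0.6261 mm.
The walls prevent any net length change, so an axial force P (same in every segment) develops. Compatibility: P · Σ Lᵢ/(AᵢEᵢ) = δ_free.
Σ Lᵢ/(AᵢEᵢ) = 675/(1600×28×10³) + 240/(295×117×10³) = 2.202×10⁻⁵ mm/N.
Hence P = δ_free / Σ(L/AE) = 0.6261/2.202×10⁻⁵ = 28.43 kN (compressive).
σ_{concrete} = P / A = 28430 / 1600 = 17.77 MPa.

σ ≈ 17.8 MPa (compressive)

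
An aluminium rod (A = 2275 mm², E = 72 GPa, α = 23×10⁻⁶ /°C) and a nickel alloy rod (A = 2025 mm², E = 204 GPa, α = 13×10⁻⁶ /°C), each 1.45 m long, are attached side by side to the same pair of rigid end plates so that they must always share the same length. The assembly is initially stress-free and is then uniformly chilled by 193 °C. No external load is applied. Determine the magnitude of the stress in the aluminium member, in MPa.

The aluminium has the larger α, so on cooling it would change length more than the nickel alloy if both were free. The rigid plates force a common final length, so the aluminium is put into tension and the nickel alloy into compression, with equal and opposite forces P (no external load).
Compatibility of the two members (thermal + elastic change equal): (α₁ − α₂)ΔT = P·[1/(A₁E₁) + 1/(A₂E₂)].
|α₁ − α₂|·ΔT = 10×10⁻⁶ × 193 = 0.00193.
1/(A₁E₁) + 1/(A₂E₂) = 1/(2275×72×10³) + 1/(2025×204×10³) = 8.526×10⁻⁹ N⁻¹.
So P = 0.00193 / 8.526×10⁻⁹ = 226.4 kN.
σ_{aluminium} = P/A₁ = 226400/2275 = 99.5 MPa, tensile.

σ ≈ 99.5 MPa (tensile)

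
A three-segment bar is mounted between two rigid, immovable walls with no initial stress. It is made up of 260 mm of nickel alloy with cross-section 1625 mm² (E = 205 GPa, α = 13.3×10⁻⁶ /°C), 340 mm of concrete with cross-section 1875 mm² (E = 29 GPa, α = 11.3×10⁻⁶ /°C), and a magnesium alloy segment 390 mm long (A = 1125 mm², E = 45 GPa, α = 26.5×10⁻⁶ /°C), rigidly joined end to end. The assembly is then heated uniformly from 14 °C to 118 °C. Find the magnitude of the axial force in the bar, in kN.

If the supports were absent, the total length change would be Σ αᵢΔT Lᵢ = 13.3×10⁻⁶×104×260 + 11.3×10⁻⁶×104×340 + 26.5×10⁻⁶×104×390 = 1.834 mm.
Since the ends are fixed, an axial force P builds up, equal in every segment, with P · Σ Lᵢ/(AᵢEᵢ) = δ_free.
The series flexibility is Σ Lᵢ/(AᵢEᵢ) = 260/(1625×205×10³) + 340/(1875×29×10³) + 390/(1125×45×10³) = 1.474×10⁻⁵ mm/N.
P = 1.834 / 1.474×10⁻⁵ = 124500 N = 124.5 kN, compressive.

P ≈ 124 kN (compressive)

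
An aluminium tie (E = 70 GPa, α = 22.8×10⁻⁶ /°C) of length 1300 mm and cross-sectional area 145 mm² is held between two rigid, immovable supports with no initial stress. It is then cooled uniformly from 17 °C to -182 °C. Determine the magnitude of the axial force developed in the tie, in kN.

P ≈ 46.1 kN (tensile)

The ends cannot move, so σ = EαΔT = 70×10³ × 22.8×10⁻⁶ × 199 = 317.6 MPa.
P = AEαΔT = 145 × 70×10³ × 22.8×10⁻⁶ × 199 = 46.05 kN (tensile).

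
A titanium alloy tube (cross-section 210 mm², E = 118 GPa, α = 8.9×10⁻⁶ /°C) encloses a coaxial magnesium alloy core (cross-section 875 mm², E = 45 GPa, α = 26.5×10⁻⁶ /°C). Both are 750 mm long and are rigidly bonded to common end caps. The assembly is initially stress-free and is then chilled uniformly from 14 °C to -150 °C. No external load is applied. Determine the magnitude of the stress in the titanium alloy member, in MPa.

σ ≈ 209 MPa (compressive)

Both members must finish at the same length. With the larger α, the magnesium alloy tends to over-contract; the plates restrain it, putting the magnesium alloy in tension and the titanium alloy in compression. With no external load the two internal forces are equal and opposite, magnitude P.
Equating the net (thermal + elastic) strains gives |α₁ − α₂|·ΔT = P·[1/(A₁E₁) + 1/(A₂E₂)].
|α₁ − α₂|·ΔT = 17.6×10⁻⁶ × 164 = 0.002886.
1/(A₁E₁) + 1/(A₂E₂) = 1/(210×118×10³) + 1/(875×45×10³) = 6.575×10⁻⁸ N⁻¹.
P = 0.002886 / 6.575×10⁻⁸ = 43900 N = 43.9 kN.
σ_{titanium alloy} = P/A₁ = 43900/210 = 209 MPa, compressive.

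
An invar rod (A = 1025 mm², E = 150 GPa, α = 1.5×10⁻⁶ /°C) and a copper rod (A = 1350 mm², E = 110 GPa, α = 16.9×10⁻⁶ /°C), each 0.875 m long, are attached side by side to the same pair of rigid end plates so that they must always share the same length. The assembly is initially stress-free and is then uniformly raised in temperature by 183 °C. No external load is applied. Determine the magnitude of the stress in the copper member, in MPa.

The copper has the larger α, so on heating it would change length more than the invar if both were free. The rigid plates force a common final length, so the copper is put into compression and the invar into tension, with equal and opposite forces P (no external load).
Equating the net (thermal + elastic) strains gives |α₁ − α₂|·ΔT = P·[1/(A₁E₁) + 1/(A₂E₂)].
|α₁ − α₂|·ΔT = 15.4×10⁻⁶ × 183 = 0.002818.
1/(A₁E₁) + 1/(A₂E₂) = 1/(1025×150×10³) + 1/(1350×110×10³) = 1.324×10⁻⁸ N⁻¹.
P = 0.002818 / 1.324×10⁻⁸ = 212900 N = 212.9 kN.
σ_{copper} = P/A₂ = 212900/1350 = 157.7 MPa, compressive.

σ ≈ 158 MPa (compressive)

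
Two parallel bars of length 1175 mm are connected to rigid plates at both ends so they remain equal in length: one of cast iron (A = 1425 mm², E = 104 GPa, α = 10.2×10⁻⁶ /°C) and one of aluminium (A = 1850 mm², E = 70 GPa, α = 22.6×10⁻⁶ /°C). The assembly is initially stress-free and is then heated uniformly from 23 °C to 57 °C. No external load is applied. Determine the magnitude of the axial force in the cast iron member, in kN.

P ≈ 29.1 kN (tensile in the cast iron)

Both members must finish at the same length. With the larger α, the aluminium tends to over-expand; the plates restrain it, putting the aluminium in compression and the cast iron in tension. With no external load the two internal forces are equal and opposite, magnitude P.
Compatibility of the two members (thermal + elastic change equal): (α₁ − α₂)ΔT = P·[1/(A₁E₁) + 1/(A₂E₂)].
|α₁ − α₂|·ΔT = 12.4×10⁻⁶ × 34 = 0.0004216.
1/(A₁E₁) + 1/(A₂E₂) = 1/(1425×104×10³) + 1/(1850×70×10³) = 1.447×10⁻⁸ N⁻¹.
So P = 0.0004216 / 1.447×10⁻⁸ = 29.14 kN.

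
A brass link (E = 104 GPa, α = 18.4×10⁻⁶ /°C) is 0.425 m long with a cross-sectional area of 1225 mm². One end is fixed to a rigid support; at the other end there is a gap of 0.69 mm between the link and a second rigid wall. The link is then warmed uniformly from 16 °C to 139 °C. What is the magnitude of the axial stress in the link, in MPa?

σ ≈ 66.5 MPa (compressive)

If the wall were absent the link would grow by αΔT L = 18.4×10⁻⁶ × 123 × 425 = 0.9619 mm.
After closing the 0.69 mm clearance, 0.9619 − 0.69 = 0.2719 mm of expansion remains to be suppressed by the wall.
So σ = E(δ_free − g)/L = 104×10³ × 0.2719/425 = 66.53 MPa.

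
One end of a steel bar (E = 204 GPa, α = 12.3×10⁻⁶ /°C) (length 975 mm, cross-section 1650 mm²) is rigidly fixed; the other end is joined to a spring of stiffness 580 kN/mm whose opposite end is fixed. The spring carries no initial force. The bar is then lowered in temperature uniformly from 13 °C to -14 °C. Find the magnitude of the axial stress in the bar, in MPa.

Free thermal contraction: δ_free = αΔT L = 12.3×10⁻⁶ × 27 × 975 = 0.3238 mm.
With a force P in the spring, the elastic change of the bar is PL/(AE) and that of the spring is P/k; compatibility requires their sum to equal δ_free.
So P = δ_free / [L/(AE) + 1/k] = 0.3238 / [ 975/(1650×204×10³) + 1/(580×10³) ].
P = 0.3238 / 4.621×10⁻⁶ = 70070 N.
σ = P/A = 70070/1650 = 42.47 MPa.

σ ≈ 42.5 MPa (tensile)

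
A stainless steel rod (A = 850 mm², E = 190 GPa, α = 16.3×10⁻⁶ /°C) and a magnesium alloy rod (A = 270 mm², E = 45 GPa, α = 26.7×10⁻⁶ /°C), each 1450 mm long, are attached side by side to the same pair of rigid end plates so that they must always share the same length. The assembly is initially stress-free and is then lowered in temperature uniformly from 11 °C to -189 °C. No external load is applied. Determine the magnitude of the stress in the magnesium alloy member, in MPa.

The magnesium alloy has the larger α, so on cooling it would change length more than the stainless steel if both were free. The rigid plates force a common final length, so the magnesium alloy is put into tension and the stainless steel into compression, with equal and opposite forces P (no external load).
Equating the net (thermal + elastic) strains gives |α₁ − α₂|·ΔT = P·[1/(A₁E₁) + 1/(A₂E₂)].
|α₁ − α₂|·ΔT = 10.4×10⁻⁶ × 200 = 0.00208.
1/(A₁E₁) + 1/(A₂E₂) = 1/(850×190×10³) + 1/(270×45×10³) = 8.85×10⁻⁸ N⁻¹.
So P = 0.00208 / 8.85×10⁻⁸ = 23.5 kN.
σ_{magnesium alloy} = P/A₂ = 23500/270 = 87.05 MPa, tensile.

σ ≈ 87.1 MPa (tensile)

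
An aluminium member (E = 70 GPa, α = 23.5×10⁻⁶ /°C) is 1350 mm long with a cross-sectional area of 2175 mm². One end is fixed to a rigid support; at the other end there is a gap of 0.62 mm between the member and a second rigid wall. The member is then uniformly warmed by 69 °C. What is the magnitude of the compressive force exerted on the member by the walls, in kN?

Unrestrained expansion: δ_free = αΔT L = 23.5×10⁻⁶ × 69 × 1350 = 2.189 mm.
After closing the 0.62 mm clearance, 2.189 − 0.62 = 1.569 mm of expansion remains to be suppressed by the wall.
So σ = E(δ_free − g)/L = 70×10³ × 1.569/1350 = 81.36 MPa.
Force on the wall = σA = 81.36 × 2175 mm² = 177 kN.

P ≈ 177 kN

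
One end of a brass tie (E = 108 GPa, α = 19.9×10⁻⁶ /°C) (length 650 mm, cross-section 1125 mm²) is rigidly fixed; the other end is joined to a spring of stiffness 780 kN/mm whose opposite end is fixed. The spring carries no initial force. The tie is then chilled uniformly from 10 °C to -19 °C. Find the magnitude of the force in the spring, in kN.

The unrestrained thermal change is αΔT L = 19.9×10⁻⁶ × 29 × 650 = 0.3751 mm.
Let P be the tensile force in the spring. The tie extends elastically by PL/(AE) and the spring stretches by P/k; together these equal δ_free.
So P = δ_free / [L/(AE) + 1/k] = 0.3751 / [ 650/(1125×108×10³) + 1/(780×10³) ].
P = 0.3751 / 6.632×10⁻⁶ = 56560 N.

P ≈ 56.6 kN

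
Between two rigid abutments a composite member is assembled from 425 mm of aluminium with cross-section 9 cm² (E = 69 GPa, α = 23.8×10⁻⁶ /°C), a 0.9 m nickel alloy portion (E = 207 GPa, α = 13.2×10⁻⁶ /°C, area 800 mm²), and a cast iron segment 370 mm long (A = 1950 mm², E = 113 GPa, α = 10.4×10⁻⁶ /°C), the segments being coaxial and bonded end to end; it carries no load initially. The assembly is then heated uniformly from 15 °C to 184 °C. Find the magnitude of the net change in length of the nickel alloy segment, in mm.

If the supports were absent, the total length change would be Σ αᵢΔT Lᵢ = 23.8×10⁻⁶×169×425 + 13.2×10⁻⁶×169×900 + 10.4×10⁻⁶×169×370 = 4.367 mm.
The rigid supports impose zero overall length change; the single axial force P common to all segments must satisfy P Σ Lᵢ/(AᵢEᵢ) = δ_free.
Σ Lᵢ/(AᵢEᵢ) = 425/(900×69×10³) + 900/(800×207×10³) + 370/(1950×113×10³) = 1.396×10⁻⁵ mm/N.
So P = 4.367 / 1.396×10⁻⁵ = 312.9 kN, compressive.
For the nickel alloy segment, free thermal change = 13.2×10⁻⁶×169×900 = 2.008 mm and elastic change from P = 312900×900/(800×207×10³) = 1.701 mm; these oppose, so the net change is 0.307 mm (segment lengthens).

|ΔL| ≈ 0.307 mm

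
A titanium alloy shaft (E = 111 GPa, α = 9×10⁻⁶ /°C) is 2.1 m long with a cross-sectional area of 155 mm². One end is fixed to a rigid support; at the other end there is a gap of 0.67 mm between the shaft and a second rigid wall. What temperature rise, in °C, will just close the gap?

ΔT ≈ 35.4 °C

The gap closes when αΔT L = 0.67 mm, since the shaft is still unstressed at that instant.
ΔT = 0.67 / (9×10⁻⁶ × 2100) = 35.45 °C.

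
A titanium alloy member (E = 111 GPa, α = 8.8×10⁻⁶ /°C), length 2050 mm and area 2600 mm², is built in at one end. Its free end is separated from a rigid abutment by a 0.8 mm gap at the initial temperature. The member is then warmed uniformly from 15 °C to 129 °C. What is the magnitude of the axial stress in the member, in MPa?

Unrestrained expansion: δ_free = αΔT L = 8.8×10⁻⁶ × 114 × 2050 = 2.057 mm.
This exceeds the 0.8 mm gap, so the wall pushes back. The portion of expansion that must be recovered elastically is δ_free − gap = 2.057 − 0.8 = 1.257 mm.
So σ = E(δ_free − g)/L = 111×10³ × 1.257/2050 = 68.04 MPa.

σ ≈ 68 MPa (compressive)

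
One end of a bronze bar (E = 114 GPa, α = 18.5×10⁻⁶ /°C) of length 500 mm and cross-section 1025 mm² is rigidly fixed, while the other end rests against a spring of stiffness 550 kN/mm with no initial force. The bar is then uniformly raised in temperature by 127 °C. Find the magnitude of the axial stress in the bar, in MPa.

If the spring were absent the bar would lengthen by αΔT L = 18.5×10⁻⁶ × 127 × 500 = 1.175 mm.
With a force P in the spring, the elastic change of the bar is PL/(AE) and that of the spring is P/k; compatibility requires their sum to equal δ_free.
P [ L/(AE) + 1/k ] = δ_free → P [ 500/(1025×114×10³) + 1/(550×10³) ] = 1.175.
P = 1.175 / 6.097×10⁻⁶ = 192700 N.
σ = P/A = 192700/1025 = 188 MPa.

σ ≈ 188 MPa (compressive)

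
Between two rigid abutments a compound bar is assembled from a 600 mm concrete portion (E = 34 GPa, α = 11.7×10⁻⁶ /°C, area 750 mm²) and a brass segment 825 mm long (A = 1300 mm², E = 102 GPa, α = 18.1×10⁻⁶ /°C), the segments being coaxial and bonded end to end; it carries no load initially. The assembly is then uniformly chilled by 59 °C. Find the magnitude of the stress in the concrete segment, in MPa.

σ ≈ 58 MPa (tensile)

With the walls removed the bar would change length by δ_free = Σ αᵢΔT Lᵢ = 11.7×10⁻⁶×59×600 + 18.1×10⁻⁶×59×825 = 1.295 mm.
The walls prevent any net length change, so an axial force P (same in every segment) develops. Compatibility: P · Σ Lᵢ/(AᵢEᵢ) = δ_free.
The series flexibility is Σ Lᵢ/(AᵢEᵢ) = 600/(750×34×10³) + 825/(1300×102×10³) = 2.975×10⁻⁵ mm/N.
So P = 1.295 / 2.975×10⁻⁵ = 43.53 kN, tensile.
σ_{concrete} = P / A = 43530 / 750 = 58.05 MPa.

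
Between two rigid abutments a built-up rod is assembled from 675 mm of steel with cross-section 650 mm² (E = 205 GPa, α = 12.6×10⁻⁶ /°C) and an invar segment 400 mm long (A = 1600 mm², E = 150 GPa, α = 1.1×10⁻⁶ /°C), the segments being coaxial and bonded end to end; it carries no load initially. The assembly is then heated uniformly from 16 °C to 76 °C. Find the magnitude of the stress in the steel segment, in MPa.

Free thermal expansion of the whole bar: Σ αᵢΔT Lᵢ = 12.6×10⁻⁶×60×675 + 1.1×10⁻⁶×60×400 = 0.5367 mm.
The rigid supports impose zero overall length change; the single axial force P common to all segments must satisfy P Σ Lᵢ/(AᵢEᵢ) = δ_free.
Σ Lᵢ/(AᵢEᵢ) = 675/(650×205×10³) + 400/(1600×150×10³) = 6.732×10⁻⁶ mm/N.
So P = 0.5367 / 6.732×10⁻⁶ = 79.72 kN, compressive.
σ_{steel} = P / A = 79720 / 650 = 122.6 MPa.

σ ≈ 123 MPa (compressive)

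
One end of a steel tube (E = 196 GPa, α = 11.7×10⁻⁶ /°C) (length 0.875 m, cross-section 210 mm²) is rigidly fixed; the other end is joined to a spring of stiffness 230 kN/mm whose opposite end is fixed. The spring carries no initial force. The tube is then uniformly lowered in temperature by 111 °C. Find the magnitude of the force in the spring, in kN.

P ≈ 44.4 kN

Free thermal contraction: δ_free = αΔT L = 11.7×10⁻⁶ × 111 × 875 = 1.136 mm.
Let P be the tensile force in the spring. The tube extends elastically by PL/(AE) and the spring stretches by P/k; together these equal δ_free.
P [ L/(AE) + 1/k ] = δ_free → P [ 875/(210×196×10³) + 1/(230×10³) ] = 1.136.
P = 1.136 / 2.561×10⁻⁵ = 44380 N.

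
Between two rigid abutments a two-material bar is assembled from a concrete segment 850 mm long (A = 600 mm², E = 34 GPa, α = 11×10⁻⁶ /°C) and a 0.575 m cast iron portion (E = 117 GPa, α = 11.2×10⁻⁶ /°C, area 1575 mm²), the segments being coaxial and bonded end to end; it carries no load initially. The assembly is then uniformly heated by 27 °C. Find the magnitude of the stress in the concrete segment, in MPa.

Free thermal expansion of the whole bar: Σ αᵢΔT Lᵢ = 11×10⁻⁶×27×850 + 11.2×10⁻⁶×27×575 = 0.4263 mm.
The rigid supports impose zero overall length change; the single axial force P common to all segments must satisfy P Σ Lᵢ/(AᵢEᵢ) = δ_free.
The series flexibility is Σ Lᵢ/(AᵢEᵢ) = 850/(600×34×10³) + 575/(1575×117×10³) = 4.479×10⁻⁵ mm/N.
So P = 0.4263 / 4.479×10⁻⁵ = 9.519 kN, compressive.
σ_{concrete} = P / A = 9519 / 600 = 15.87 MPa.

σ ≈ 15.9 MPa (compressive)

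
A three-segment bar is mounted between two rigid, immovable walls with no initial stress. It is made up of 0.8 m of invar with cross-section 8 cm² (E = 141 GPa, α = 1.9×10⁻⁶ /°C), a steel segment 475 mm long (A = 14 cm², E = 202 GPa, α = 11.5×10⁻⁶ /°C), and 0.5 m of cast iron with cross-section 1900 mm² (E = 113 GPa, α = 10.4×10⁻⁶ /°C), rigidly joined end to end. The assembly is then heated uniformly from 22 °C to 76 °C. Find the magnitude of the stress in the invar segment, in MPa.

σ ≈ 74.1 MPa (compressive)

With the walls removed the bar would change length by δ_free = Σ αᵢΔT Lᵢ = 1.9×10⁻⁶×54×800 + 11.5×10⁻⁶×54×475 + 10.4×10⁻⁶×54×500 = 0.6579 mm.
The rigid supports impose zero overall length change; the single axial force P common to all segments must satisfy P Σ Lᵢ/(AᵢEᵢ) = δ_free.
Σ Lᵢ/(AᵢEᵢ) = 800/(800×141×10³) + 475/(1400×202×10³) + 500/(1900×113×10³) = 1.11×10⁻⁵ mm/N.
Hence P = δ_free / Σ(L/AE) = 0.6579/1.11×10⁻⁵ = 59.26 kN (compressive).
σ_{invar} = P / A = 59260 / 800 = 74.08 MPa.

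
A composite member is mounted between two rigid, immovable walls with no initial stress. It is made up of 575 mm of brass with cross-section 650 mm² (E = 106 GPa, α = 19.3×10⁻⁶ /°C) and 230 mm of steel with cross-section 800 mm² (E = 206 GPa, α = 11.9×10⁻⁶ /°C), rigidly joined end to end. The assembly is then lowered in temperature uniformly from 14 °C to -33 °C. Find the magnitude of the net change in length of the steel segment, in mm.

|ΔL| ≈ 0.0355 mm

Free thermal contraction of the whole bar: Σ αᵢΔT Lᵢ = 19.3×10⁻⁶×47×575 + 11.9×10⁻⁶×47×230 = 0.6502 mm.
The walls prevent any net length change, so an axial force P (same in every segment) develops. Compatibility: P · Σ Lᵢ/(AᵢEᵢ) = δ_free.
The series flexibility is Σ Lᵢ/(AᵢEᵢ) = 575/(650×106×10³) + 230/(800×206×10³) = 9.741×10⁻⁶ mm/N.
So P = 0.6502 / 9.741×10⁻⁶ = 66.75 kN, tensile.
For the steel segment, free thermal change = 11.9×10⁻⁶×47×230 = 0.1286 mm and elastic change from P = 66750×230/(800×206×10³) = 0.09316 mm; these oppose, so the net change is 0.0355 mm (segment shortens).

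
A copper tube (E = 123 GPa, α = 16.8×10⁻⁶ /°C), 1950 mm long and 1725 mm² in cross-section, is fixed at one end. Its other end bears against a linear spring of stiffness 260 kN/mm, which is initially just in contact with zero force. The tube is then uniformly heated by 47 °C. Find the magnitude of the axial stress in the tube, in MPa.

Free thermal expansion: δ_free = αΔT L = 16.8×10⁻⁶ × 47 × 1950 = 1.54 mm.
With a force P in the spring, the elastic change of the tube is PL/(AE) and that of the spring is P/k; compatibility requires their sum to equal δ_free.
P [ L/(AE) + 1/k ] = δ_free → P [ 1950/(1725×123×10³) + 1/(260×10³) ] = 1.54.
P = 1.54 / 1.304×10⁻⁵ = 118100 N.
σ = P/A = 118100/1725 = 68.47 MPa.

σ ≈ 68.5 MPa (compressive)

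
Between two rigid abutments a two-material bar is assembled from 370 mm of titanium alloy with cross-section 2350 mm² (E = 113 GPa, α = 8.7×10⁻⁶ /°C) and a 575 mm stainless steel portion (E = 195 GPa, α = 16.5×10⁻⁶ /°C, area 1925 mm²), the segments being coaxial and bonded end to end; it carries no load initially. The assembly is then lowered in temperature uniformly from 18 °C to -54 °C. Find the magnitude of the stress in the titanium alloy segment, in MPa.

σ ≈ 133 MPa (tensile)

Free thermal contraction of the whole bar: Σ αᵢΔT Lᵢ = 8.7×10⁻⁶×72×370 + 16.5×10⁻⁶×72×575 = 0.9149 mm.
The walls prevent any net length change, so an axial force P (same in every segment) develops. Compatibility: P · Σ Lᵢ/(AᵢEᵢ) = δ_free.
Σ Lᵢ/(AᵢEᵢ) = 370/(2350×113×10³) + 575/(1925×195×10³) = 2.925×10⁻⁶ mm/N.
P = 0.9149 / 2.925×10⁻⁶ = 312800 N = 312.8 kN, tensile.
σ_{titanium alloy} = P / A = 312800 / 2350 = 133.1 MPa.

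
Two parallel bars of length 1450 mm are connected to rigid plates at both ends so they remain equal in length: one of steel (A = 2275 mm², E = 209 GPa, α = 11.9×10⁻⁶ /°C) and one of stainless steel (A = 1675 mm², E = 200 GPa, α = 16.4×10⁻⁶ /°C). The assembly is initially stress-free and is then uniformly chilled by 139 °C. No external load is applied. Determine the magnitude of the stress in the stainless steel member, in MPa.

σ ≈ 73.4 MPa (tensile)

The stainless steel has the larger α, so on cooling it would change length more than the steel if both were free. The rigid plates force a common final length, so the stainless steel is put into tension and the steel into compression, with equal and opposite forces P (no external load).
Compatibility of the two members (thermal + elastic change equal): (α₁ − α₂)ΔT = P·[1/(A₁E₁) + 1/(A₂E₂)].
|α₁ − α₂|·ΔT = 4.5×10⁻⁶ × 139 = 0.0006255.
1/(A₁E₁) + 1/(A₂E₂) = 1/(2275×209×10³) + 1/(1675×200×10³) = 5.088×10⁻⁹ N⁻¹.
So P = 0.0006255 / 5.088×10⁻⁹ = 122.9 kN.
σ_{stainless steel} = P/A₂ = 122900/1675 = 73.39 MPa, tensile.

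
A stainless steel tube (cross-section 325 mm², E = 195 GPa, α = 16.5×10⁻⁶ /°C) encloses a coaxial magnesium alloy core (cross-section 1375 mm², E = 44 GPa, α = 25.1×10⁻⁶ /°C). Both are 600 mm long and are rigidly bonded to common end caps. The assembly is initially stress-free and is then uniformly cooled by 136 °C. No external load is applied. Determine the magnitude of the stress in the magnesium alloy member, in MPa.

σ ≈ 26.3 MPa (tensile)

The magnesium alloy has the larger α, so on cooling it would change length more than the stainless steel if both were free. The rigid plates force a common final length, so the magnesium alloy is put into tension and the stainless steel into compression, with equal and opposite forces P (no external load).
Compatibility of the two members (thermal + elastic change equal): (α₁ − α₂)ΔT = P·[1/(A₁E₁) + 1/(A₂E₂)].
|α₁ − α₂|·ΔT = 8.6×10⁻⁶ × 136 = 0.00117.
1/(A₁E₁) + 1/(A₂E₂) = 1/(325×195×10³) + 1/(1375×44×10³) = 3.231×10⁻⁸ N⁻¹.
P = 0.00117 / 3.231×10⁻⁸ = 36200 N = 36.2 kN.
σ_{magnesium alloy} = P/A₂ = 36200/1375 = 26.33 MPa, tensile.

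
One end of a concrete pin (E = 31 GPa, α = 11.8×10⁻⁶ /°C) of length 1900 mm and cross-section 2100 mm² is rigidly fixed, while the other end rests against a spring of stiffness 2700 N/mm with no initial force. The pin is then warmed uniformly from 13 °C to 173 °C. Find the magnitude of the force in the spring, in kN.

P ≈ 8.98 kN

The unrestrained thermal change is αΔT L = 11.8×10⁻⁶ × 160 × 1900 = 3.587 mm.
Let P be the compressive force at the spring. The pin shortens elastically by PL/(AE) and the spring compresses by P/k; together these equal δ_free.
So P = δ_free / [L/(AE) + 1/k] = 3.587 / [ 1900/(2100×31×10³) + 1/(2700) ].
P = 3.587 / 0.0003996 = 8978 N.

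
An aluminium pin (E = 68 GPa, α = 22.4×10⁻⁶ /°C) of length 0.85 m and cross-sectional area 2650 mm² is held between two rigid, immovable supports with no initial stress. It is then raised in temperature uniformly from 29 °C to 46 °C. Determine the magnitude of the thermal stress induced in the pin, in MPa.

The supports are rigid, so the total axial strain is zero. The restrained thermal strain is ε = αΔT = 22.4×10⁻⁶ × 17 = 380.8×10⁻⁶.
The stress required to suppress this strain is σ = Eε = 68×10³ × 380.8×10⁻⁶ = 25.89 MPa, compressive since the pin is trying to expand.

σ ≈ 25.9 MPa (compressive)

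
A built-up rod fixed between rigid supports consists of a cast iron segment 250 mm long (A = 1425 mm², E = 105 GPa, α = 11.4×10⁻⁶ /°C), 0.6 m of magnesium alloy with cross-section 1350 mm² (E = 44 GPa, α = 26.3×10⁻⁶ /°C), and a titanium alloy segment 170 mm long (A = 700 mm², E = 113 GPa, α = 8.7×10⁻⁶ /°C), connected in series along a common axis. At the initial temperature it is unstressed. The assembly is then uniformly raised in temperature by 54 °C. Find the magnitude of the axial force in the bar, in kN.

If the supports were absent, the total length change would be Σ αᵢΔT Lᵢ = 11.4×10⁻⁶×54×250 + 26.3×10⁻⁶×54×600 + 8.7×10⁻⁶×54×170 = 1.086 mm.
The walls prevent any net length change, so an axial force P (same in every segment) develops. Compatibility: P · Σ Lᵢ/(AᵢEᵢ) = δ_free.
The series flexibility is Σ Lᵢ/(AᵢEᵢ) = 250/(1425×105×10³) + 600/(1350×44×10³) + 170/(700×113×10³) = 1.392×10⁻⁵ mm/N.
P = 1.086 / 1.392×10⁻⁵ = 78000 N = 78 kN, compressive.

P ≈ 78 kN (compressive)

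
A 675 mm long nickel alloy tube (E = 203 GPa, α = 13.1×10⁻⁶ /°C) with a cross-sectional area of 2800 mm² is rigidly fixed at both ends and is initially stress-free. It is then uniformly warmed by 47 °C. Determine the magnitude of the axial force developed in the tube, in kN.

Full restraint means ε = 0, so the stress is σ = EαΔT = 203×10³ × 13.1×10⁻⁶ × 47 = 125 MPa.
P = AEαΔT = 2800 × 203×10³ × 13.1×10⁻⁶ × 47 = 350 kN (compressive).

P ≈ 350 kN (compressive)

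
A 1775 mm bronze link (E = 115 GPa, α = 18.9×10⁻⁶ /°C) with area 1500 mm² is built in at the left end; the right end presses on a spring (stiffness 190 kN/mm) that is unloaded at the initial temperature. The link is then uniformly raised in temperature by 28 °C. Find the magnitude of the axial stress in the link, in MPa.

σ ≈ 40.3 MPa (compressive)

The unrestrained thermal change is αΔT L = 18.9×10⁻⁶ × 28 × 1775 = 0.9393 mm.
Let P be the compressive force at the spring. The link shortens elastically by PL/(AE) and the spring compresses by P/k; together these equal δ_free.
P [ L/(AE) + 1/k ] = δ_free → P [ 1775/(1500×115×10³) + 1/(190×10³) ] = 0.9393.
P = 0.9393 / 1.555×10⁻⁵ = 60400 N.
σ = P/A = 60400/1500 = 40.26 MPa.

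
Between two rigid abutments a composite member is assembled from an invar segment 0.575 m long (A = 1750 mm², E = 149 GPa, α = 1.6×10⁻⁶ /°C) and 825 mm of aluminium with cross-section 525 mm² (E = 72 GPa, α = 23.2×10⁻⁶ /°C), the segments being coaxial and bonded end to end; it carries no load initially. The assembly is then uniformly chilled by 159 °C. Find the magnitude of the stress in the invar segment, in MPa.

σ ≈ 75.8 MPa (tensile)

If the supports were absent, the total length change would be Σ αᵢΔT Lᵢ = 1.6×10⁻⁶×159×575 + 23.2×10⁻⁶×159×825 = 3.19 mm.
The walls prevent any net length change, so an axial force P (same in every segment) develops. Compatibility: P · Σ Lᵢ/(AᵢEᵢ) = δ_free.
The series flexibility is Σ Lᵢ/(AᵢEᵢ) = 575/(1750×149×10³) + 825/(525×72×10³) = 2.403×10⁻⁵ mm/N.
P = 3.19 / 2.403×10⁻⁵ = 132700 N = 132.7 kN, tensile.
σ_{invar} = P / A = 132700 / 1750 = 75.84 MPa.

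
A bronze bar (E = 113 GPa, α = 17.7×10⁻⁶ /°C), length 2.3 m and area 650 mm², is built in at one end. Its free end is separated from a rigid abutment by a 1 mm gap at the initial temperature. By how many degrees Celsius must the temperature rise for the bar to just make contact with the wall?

ΔT ≈ 24.6 °C

Contact occurs when the free expansion equals the gap: αΔT L = 1 mm.
So ΔT = g/(αL) = 1/(17.7×10⁻⁶ × 2300) = 24.56 °C.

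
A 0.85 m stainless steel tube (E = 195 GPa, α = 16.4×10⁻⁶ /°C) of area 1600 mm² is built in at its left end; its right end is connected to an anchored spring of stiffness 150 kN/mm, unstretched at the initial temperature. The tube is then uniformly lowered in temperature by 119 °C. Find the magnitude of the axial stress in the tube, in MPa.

The unrestrained thermal change is αΔT L = 16.4×10⁻⁶ × 119 × 850 = 1.659 mm.
With a force P in the spring, the elastic change of the tube is PL/(AE) and that of the spring is P/k; compatibility requires their sum to equal δ_free.
So P = δ_free / [L/(AE) + 1/k] = 1.659 / [ 850/(1600×195×10³) + 1/(150×10³) ].
P = 1.659 / 9.391×10⁻⁶ = 176600 N.
σ = P/A = 176600/1600 = 110.4 MPa.

σ ≈ 110 MPa (tensile)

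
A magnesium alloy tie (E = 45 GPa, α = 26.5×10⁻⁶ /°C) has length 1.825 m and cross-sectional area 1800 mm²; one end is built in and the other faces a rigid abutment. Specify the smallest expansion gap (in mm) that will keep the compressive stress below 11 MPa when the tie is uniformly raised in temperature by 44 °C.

g ≈ 1.68 mm

With no wall the tie would lengthen by αΔT L = 26.5×10⁻⁶ × 44 × 1825 = 2.128 mm.
A stress of 11 MPa corresponds to the wall pushing the tie back by σL/E = 11×1825/(45×10³) = 0.4461 mm.
The gap must absorb the remainder: g_min = 2.128 − 0.4461 = 1.682 mm.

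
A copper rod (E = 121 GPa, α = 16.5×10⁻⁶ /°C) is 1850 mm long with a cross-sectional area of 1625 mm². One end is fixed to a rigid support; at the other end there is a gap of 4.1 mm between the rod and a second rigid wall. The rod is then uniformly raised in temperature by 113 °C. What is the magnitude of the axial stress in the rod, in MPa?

σ ≈ 0 MPa

Unrestrained expansion: δ_free = αΔT L = 16.5×10⁻⁶ × 113 × 1850 = 3.449 mm.
Since δ_free = 3.45 mm is less than the 4.1 mm gap, the rod never touches the wall. No axial force develops.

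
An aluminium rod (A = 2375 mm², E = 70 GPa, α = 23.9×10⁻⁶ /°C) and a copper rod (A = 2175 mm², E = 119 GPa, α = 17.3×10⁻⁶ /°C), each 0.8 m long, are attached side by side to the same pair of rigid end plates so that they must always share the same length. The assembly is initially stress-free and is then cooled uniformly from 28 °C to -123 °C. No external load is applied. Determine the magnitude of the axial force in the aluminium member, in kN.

P ≈ 101 kN (tensile in the aluminium)

The aluminium has the larger α, so on cooling it would change length more than the copper if both were free. The rigid plates force a common final length, so the aluminium is put into tension and the copper into compression, with equal and opposite forces P (no external load).
Equating the net (thermal + elastic) strains gives |α₁ − α₂|·ΔT = P·[1/(A₁E₁) + 1/(A₂E₂)].
|α₁ − α₂|·ΔT = 6.6×10⁻⁶ × 151 = 0.0009966.
1/(A₁E₁) + 1/(A₂E₂) = 1/(2375×70×10³) + 1/(2175×119×10³) = 9.879×10⁻⁹ N⁻¹.
So P = 0.0009966 / 9.879×10⁻⁹ = 100.9 kN.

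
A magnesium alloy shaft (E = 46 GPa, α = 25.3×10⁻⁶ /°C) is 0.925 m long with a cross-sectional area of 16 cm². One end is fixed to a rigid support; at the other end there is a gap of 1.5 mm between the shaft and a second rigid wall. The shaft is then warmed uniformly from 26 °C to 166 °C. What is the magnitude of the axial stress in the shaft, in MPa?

Free thermal elongation = αΔT L = 25.3×10⁻⁶ × 140 × 925 = 3.276 mm.
The gap closes (δ_free > 1.5 mm) and the wall then resists a further 3.276 − 1.5 = 1.776 mm of expansion.
That suppressed elongation corresponds to σ = E·Δ/L = 46×10³ × 1.776/925 = 88.34 MPa.

σ ≈ 88.3 MPa (compressive)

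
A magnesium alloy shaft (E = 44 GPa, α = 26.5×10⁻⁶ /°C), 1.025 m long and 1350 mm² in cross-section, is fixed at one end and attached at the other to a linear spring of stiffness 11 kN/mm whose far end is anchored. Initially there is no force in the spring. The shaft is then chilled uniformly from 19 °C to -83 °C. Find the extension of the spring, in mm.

Free thermal contraction: δ_free = αΔT L = 26.5×10⁻⁶ × 102 × 1025 = 2.771 mm.
With a force P in the spring, the elastic change of the shaft is PL/(AE) and that of the spring is P/k; compatibility requires their sum to equal δ_free.
So P = δ_free / [L/(AE) + 1/k] = 2.771 / [ 1025/(1350×44×10³) + 1/(11×10³) ].
P = 2.771 / 0.0001082 = 25610 N.
Spring extension = P/k = 25610/(11×10³) = 2.329 mm.

δ ≈ 2.33 mm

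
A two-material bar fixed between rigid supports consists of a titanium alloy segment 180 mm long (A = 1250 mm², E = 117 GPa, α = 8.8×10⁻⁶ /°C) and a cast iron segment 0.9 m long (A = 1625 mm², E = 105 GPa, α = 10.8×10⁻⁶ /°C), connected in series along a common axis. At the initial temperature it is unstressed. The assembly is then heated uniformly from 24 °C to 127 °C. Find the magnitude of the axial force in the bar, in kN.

With the walls removed the bar would change length by δ_free = Σ αᵢΔT Lᵢ = 8.8×10⁻⁶×103×180 + 10.8×10⁻⁶×103×900 = 1.164 mm.
The rigid supports impose zero overall length change; the single axial force P common to all segments must satisfy P Σ Lᵢ/(AᵢEᵢ) = δ_free.
The series flexibility is Σ Lᵢ/(AᵢEᵢ) = 180/(1250×117×10³) + 900/(1625×105×10³) = 6.505×10⁻⁶ mm/N.
So P = 1.164 / 6.505×10⁻⁶ = 179 kN, compressive.

P ≈ 179 kN (compressive)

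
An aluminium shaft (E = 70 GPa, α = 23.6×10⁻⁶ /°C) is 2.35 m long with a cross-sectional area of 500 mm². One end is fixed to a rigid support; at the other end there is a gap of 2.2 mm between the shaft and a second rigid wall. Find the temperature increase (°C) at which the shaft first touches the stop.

Contact occurs when the free expansion equals the gap: αΔT L = 2.2 mm.
ΔT = 2.2 / (23.6×10⁻⁶ × 2350) = 39.67 °C.

ΔT ≈ 39.7 °C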